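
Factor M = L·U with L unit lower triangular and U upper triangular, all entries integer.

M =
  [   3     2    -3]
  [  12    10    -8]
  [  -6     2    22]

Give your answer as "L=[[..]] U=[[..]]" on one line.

  R1 -= 4·R0 → [0,2,4]
  R2 -= -2·R0 → [0,6,16]
  R2 -= 3·R1 → [0,0,4]

L=[[1,0,0],[4,1,0],[-2,3,1]] U=[[3,2,-3],[0,2,4],[0,0,4]]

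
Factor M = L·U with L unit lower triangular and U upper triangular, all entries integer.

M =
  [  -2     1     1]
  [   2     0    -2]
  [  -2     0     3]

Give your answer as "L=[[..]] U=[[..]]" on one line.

L=[[1,0,0],[-1,1,0],[1,-1,1]] U=[[-2,1,1],[0,1,-1],[0,0,1]]

  R1 -= -1·R0 → [0,1,-1]
  R2 -= 1·R0 → [0,-1,2]
  R2 -= -1·R1 → [0,0,1]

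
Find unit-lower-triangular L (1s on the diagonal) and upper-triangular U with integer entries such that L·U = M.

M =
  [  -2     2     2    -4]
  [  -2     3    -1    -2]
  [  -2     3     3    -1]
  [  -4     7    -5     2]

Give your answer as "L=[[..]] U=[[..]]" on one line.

  R1 -= 1·R0 → [0,1,-3,2]
  R2 -= 1·R0 → [0,1,1,3]
  R3 -= 2·R0 → [0,3,-9,10]
  R2 -= 1·R1 → [0,0,4,1]
  R3 -= 3·R1 → [0,0,0,4]
  R3 -= 0·R2 → [0,0,0,4]

L=[[1,0,0,0],[1,1,0,0],[1,1,1,0],[2,3,0,1]] U=[[-2,2,2,-4],[0,1,-3,2],[0,0,4,1],[0,0,0,4]]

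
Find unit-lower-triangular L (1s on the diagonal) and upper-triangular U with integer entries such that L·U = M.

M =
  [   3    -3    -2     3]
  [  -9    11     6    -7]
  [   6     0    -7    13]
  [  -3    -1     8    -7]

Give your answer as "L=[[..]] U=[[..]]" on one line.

L=[[1,0,0,0],[-3,1,0,0],[2,3,1,0],[-1,-2,-2,1]] U=[[3,-3,-2,3],[0,2,0,2],[0,0,-3,1],[0,0,0,2]]

  row1 -= -3·row0 → [0,2,0,2]
  row2 -= 2·row0 → [0,6,-3,7]
  row3 -= -1·row0 → [0,-4,6,-4]
  row2 -= 3·row1 → [0,0,-3,1]
  row3 -= -2·row1 → [0,0,6,0]
  row3 -= -2·row2 → [0,0,0,2]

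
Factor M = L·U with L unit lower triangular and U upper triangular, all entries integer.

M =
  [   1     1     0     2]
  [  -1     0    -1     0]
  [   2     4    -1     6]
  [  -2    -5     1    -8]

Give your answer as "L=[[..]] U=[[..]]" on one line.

  R1 -= -1·R0 → [0,1,-1,2]
  R2 -= 2·R0 → [0,2,-1,2]
  R3 -= -2·R0 → [0,-3,1,-4]
  R2 -= 2·R1 → [0,0,1,-2]
  R3 -= -3·R1 → [0,0,-2,2]
  R3 -= -2·R2 → [0,0,0,-2]

L=[[1,0,0,0],[-1,1,0,0],[2,2,1,0],[-2,-3,-2,1]] U=[[1,1,0,2],[0,1,-1,2],[0,0,1,-2],[0,0,0,-2]]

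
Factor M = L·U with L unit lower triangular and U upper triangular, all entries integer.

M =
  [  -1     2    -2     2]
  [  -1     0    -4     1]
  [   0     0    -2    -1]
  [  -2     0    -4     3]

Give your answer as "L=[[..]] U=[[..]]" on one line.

  r1 -= 1·r0 → [0,-2,-2,-1]
  r2 -= 0·r0 → [0,0,-2,-1]
  r3 -= 2·r0 → [0,-4,0,-1]
  r2 -= 0·r1 → [0,0,-2,-1]
  r3 -= 2·r1 → [0,0,4,1]
  r3 -= -2·r2 → [0,0,0,-1]

L=[[1,0,0,0],[1,1,0,0],[0,0,1,0],[2,2,-2,1]] U=[[-1,2,-2,2],[0,-2,-2,-1],[0,0,-2,-1],[0,0,0,-1]]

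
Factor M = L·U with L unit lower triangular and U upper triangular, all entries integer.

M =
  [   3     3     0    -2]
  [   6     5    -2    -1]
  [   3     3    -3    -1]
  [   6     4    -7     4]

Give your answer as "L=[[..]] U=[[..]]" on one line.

L=[[1,0,0,0],[2,1,0,0],[1,0,1,0],[2,2,1,1]] U=[[3,3,0,-2],[0,-1,-2,3],[0,0,-3,1],[0,0,0,1]]

  R1 -= 2·R0 → [0,-1,-2,3]
  R2 -= 1·R0 → [0,0,-3,1]
  R3 -= 2·R0 → [0,-2,-7,8]
  R2 -= 0·R1 → [0,0,-3,1]
  R3 -= 2·R1 → [0,0,-3,2]
  R3 -= 1·R2 → [0,0,0,1]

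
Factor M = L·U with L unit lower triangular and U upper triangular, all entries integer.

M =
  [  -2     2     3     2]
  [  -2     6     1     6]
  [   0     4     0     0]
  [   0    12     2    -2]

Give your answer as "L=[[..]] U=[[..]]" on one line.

L=[[1,0,0,0],[1,1,0,0],[0,1,1,0],[0,3,4,1]] U=[[-2,2,3,2],[0,4,-2,4],[0,0,2,-4],[0,0,0,2]]

  row1 -= 1·row0 → [0,4,-2,4]
  row2 -= 0·row0 → [0,4,0,0]
  row3 -= 0·row0 → [0,12,2,-2]
  row2 -= 1·row1 → [0,0,2,-4]
  row3 -= 3·row1 → [0,0,8,-14]
  row3 -= 4·row2 → [0,0,0,2]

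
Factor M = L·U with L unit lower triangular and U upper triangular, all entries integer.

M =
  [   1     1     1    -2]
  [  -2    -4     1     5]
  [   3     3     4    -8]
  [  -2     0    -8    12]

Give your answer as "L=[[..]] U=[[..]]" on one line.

L=[[1,0,0,0],[-2,1,0,0],[3,0,1,0],[-2,-1,-3,1]] U=[[1,1,1,-2],[0,-2,3,1],[0,0,1,-2],[0,0,0,3]]

  row1 -= -2·row0 → [0,-2,3,1]
  row2 -= 3·row0 → [0,0,1,-2]
  row3 -= -2·row0 → [0,2,-6,8]
  row2 -= 0·row1 → [0,0,1,-2]
  row3 -= -1·row1 → [0,0,-3,9]
  row3 -= -3·row2 → [0,0,0,3]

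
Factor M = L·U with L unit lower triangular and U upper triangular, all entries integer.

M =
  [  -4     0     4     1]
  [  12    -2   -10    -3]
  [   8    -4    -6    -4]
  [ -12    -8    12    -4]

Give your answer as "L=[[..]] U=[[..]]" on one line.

L=[[1,0,0,0],[-3,1,0,0],[-2,2,1,0],[3,4,4,1]] U=[[-4,0,4,1],[0,-2,2,0],[0,0,-2,-2],[0,0,0,1]]

  r1 -= -3·r0 → [0,-2,2,0]
  r2 -= -2·r0 → [0,-4,2,-2]
  r3 -= 3·r0 → [0,-8,0,-7]
  r2 -= 2·r1 → [0,0,-2,-2]
  r3 -= 4·r1 → [0,0,-8,-7]
  r3 -= 4·r2 → [0,0,0,1]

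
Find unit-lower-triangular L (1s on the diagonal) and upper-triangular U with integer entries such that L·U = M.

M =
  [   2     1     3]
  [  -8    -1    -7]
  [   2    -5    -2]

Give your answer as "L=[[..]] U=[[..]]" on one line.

  R1 -= -4·R0 → [0,3,5]
  R2 -= 1·R0 → [0,-6,-5]
  R2 -= -2·R1 → [0,0,5]

L=[[1,0,0],[-4,1,0],[1,-2,1]] U=[[2,1,3],[0,3,5],[0,0,5]]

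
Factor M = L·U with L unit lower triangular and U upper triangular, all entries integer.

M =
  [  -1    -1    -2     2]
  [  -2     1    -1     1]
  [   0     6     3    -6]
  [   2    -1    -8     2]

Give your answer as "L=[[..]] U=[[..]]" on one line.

L=[[1,0,0,0],[2,1,0,0],[0,2,1,0],[-2,-1,3,1]] U=[[-1,-1,-2,2],[0,3,3,-3],[0,0,-3,0],[0,0,0,3]]

  r1 -= 2·r0 → [0,3,3,-3]
  r2 -= 0·r0 → [0,6,3,-6]
  r3 -= -2·r0 → [0,-3,-12,6]
  r2 -= 2·r1 → [0,0,-3,0]
  r3 -= -1·r1 → [0,0,-9,3]
  r3 -= 3·r2 → [0,0,0,3]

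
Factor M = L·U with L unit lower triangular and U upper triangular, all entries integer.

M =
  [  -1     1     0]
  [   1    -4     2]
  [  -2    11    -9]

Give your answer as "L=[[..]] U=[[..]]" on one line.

  r1 -= -1·r0 → [0,-3,2]
  r2 -= 2·r0 → [0,9,-9]
  r2 -= -3·r1 → [0,0,-3]

L=[[1,0,0],[-1,1,0],[2,-3,1]] U=[[-1,1,0],[0,-3,2],[0,0,-3]]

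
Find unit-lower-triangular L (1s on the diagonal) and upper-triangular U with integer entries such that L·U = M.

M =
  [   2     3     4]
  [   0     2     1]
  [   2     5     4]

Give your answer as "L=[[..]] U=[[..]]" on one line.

  R1 -= 0·R0 → [0,2,1]
  R2 -= 1·R0 → [0,2,0]
  R2 -= 1·R1 → [0,0,-1]

L=[[1,0,0],[0,1,0],[1,1,1]] U=[[2,3,4],[0,2,1],[0,0,-1]]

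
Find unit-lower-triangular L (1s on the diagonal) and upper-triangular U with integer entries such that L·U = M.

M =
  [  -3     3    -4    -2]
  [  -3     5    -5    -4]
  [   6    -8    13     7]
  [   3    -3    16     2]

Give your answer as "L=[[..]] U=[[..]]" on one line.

L=[[1,0,0,0],[1,1,0,0],[-2,-1,1,0],[-1,0,3,1]] U=[[-3,3,-4,-2],[0,2,-1,-2],[0,0,4,1],[0,0,0,-3]]

  R1 -= 1·R0 → [0,2,-1,-2]
  R2 -= -2·R0 → [0,-2,5,3]
  R3 -= -1·R0 → [0,0,12,0]
  R2 -= -1·R1 → [0,0,4,1]
  R3 -= 0·R1 → [0,0,12,0]
  R3 -= 3·R2 → [0,0,0,-3]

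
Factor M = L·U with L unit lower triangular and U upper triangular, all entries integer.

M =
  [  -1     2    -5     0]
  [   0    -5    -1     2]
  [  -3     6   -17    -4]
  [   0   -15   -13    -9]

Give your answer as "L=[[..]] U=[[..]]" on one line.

L=[[1,0,0,0],[0,1,0,0],[3,0,1,0],[0,3,5,1]] U=[[-1,2,-5,0],[0,-5,-1,2],[0,0,-2,-4],[0,0,0,5]]

  row1 -= 0·row0 → [0,-5,-1,2]
  row2 -= 3·row0 → [0,0,-2,-4]
  row3 -= 0·row0 → [0,-15,-13,-9]
  row2 -= 0·row1 → [0,0,-2,-4]
  row3 -= 3·row1 → [0,0,-10,-15]
  row3 -= 5·row2 → [0,0,0,5]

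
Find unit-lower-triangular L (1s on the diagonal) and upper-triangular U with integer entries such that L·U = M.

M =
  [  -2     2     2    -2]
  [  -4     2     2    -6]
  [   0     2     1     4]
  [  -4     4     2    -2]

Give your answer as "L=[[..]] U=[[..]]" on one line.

L=[[1,0,0,0],[2,1,0,0],[0,-1,1,0],[2,0,2,1]] U=[[-2,2,2,-2],[0,-2,-2,-2],[0,0,-1,2],[0,0,0,-2]]

  r1 -= 2·r0 → [0,-2,-2,-2]
  r2 -= 0·r0 → [0,2,1,4]
  r3 -= 2·r0 → [0,0,-2,2]
  r2 -= -1·r1 → [0,0,-1,2]
  r3 -= 0·r1 → [0,0,-2,2]
  r3 -= 2·r2 → [0,0,0,-2]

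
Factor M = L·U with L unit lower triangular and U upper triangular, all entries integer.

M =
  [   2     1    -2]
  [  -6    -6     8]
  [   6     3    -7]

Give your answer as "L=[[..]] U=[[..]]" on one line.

L=[[1,0,0],[-3,1,0],[3,0,1]] U=[[2,1,-2],[0,-3,2],[0,0,-1]]

  R1 -= -3·R0 → [0,-3,2]
  R2 -= 3·R0 → [0,0,-1]
  R2 -= 0·R1 → [0,0,-1]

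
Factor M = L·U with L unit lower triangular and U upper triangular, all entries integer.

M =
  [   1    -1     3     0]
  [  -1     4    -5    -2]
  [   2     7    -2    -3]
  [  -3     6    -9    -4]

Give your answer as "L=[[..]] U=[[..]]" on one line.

L=[[1,0,0,0],[-1,1,0,0],[2,3,1,0],[-3,1,-1,1]] U=[[1,-1,3,0],[0,3,-2,-2],[0,0,-2,3],[0,0,0,1]]

  r1 -= -1·r0 → [0,3,-2,-2]
  r2 -= 2·r0 → [0,9,-8,-3]
  r3 -= -3·r0 → [0,3,0,-4]
  r2 -= 3·r1 → [0,0,-2,3]
  r3 -= 1·r1 → [0,0,2,-2]
  r3 -= -1·r2 → [0,0,0,1]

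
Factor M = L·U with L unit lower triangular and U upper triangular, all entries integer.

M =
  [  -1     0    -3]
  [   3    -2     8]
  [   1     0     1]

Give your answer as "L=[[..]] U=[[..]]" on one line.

L=[[1,0,0],[-3,1,0],[-1,0,1]] U=[[-1,0,-3],[0,-2,-1],[0,0,-2]]

  row1 -= -3·row0 → [0,-2,-1]
  row2 -= -1·row0 → [0,0,-2]
  row2 -= 0·row1 → [0,0,-2]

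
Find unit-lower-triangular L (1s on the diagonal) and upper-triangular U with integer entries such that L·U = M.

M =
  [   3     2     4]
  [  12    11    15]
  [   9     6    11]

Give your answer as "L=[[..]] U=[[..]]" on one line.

  r1 -= 4·r0 → [0,3,-1]
  r2 -= 3·r0 → [0,0,-1]
  r2 -= 0·r1 → [0,0,-1]

L=[[1,0,0],[4,1,0],[3,0,1]] U=[[3,2,4],[0,3,-1],[0,0,-1]]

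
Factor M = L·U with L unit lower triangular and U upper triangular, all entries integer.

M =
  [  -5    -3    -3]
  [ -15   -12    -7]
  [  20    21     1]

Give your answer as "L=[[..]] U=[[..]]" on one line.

  R1 -= 3·R0 → [0,-3,2]
  R2 -= -4·R0 → [0,9,-11]
  R2 -= -3·R1 → [0,0,-5]

L=[[1,0,0],[3,1,0],[-4,-3,1]] U=[[-5,-3,-3],[0,-3,2],[0,0,-5]]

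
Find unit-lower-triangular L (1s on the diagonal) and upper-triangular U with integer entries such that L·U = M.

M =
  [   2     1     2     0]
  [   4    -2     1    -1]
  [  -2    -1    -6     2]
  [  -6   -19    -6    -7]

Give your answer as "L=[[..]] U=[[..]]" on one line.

L=[[1,0,0,0],[2,1,0,0],[-1,0,1,0],[-3,4,-3,1]] U=[[2,1,2,0],[0,-4,-3,-1],[0,0,-4,2],[0,0,0,3]]

  row1 -= 2·row0 → [0,-4,-3,-1]
  row2 -= -1·row0 → [0,0,-4,2]
  row3 -= -3·row0 → [0,-16,0,-7]
  row2 -= 0·row1 → [0,0,-4,2]
  row3 -= 4·row1 → [0,0,12,-3]
  row3 -= -3·row2 → [0,0,0,3]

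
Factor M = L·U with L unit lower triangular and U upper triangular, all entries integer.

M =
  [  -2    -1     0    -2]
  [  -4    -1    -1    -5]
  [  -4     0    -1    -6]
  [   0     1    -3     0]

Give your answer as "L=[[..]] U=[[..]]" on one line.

L=[[1,0,0,0],[2,1,0,0],[2,2,1,0],[0,1,-2,1]] U=[[-2,-1,0,-2],[0,1,-1,-1],[0,0,1,0],[0,0,0,1]]

  row1 -= 2·row0 → [0,1,-1,-1]
  row2 -= 2·row0 → [0,2,-1,-2]
  row3 -= 0·row0 → [0,1,-3,0]
  row2 -= 2·row1 → [0,0,1,0]
  row3 -= 1·row1 → [0,0,-2,1]
  row3 -= -2·row2 → [0,0,0,1]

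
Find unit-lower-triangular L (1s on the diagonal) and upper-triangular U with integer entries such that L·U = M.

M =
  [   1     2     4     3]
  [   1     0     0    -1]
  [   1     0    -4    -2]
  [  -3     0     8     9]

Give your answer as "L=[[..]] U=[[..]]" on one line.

  row1 -= 1·row0 → [0,-2,-4,-4]
  row2 -= 1·row0 → [0,-2,-8,-5]
  row3 -= -3·row0 → [0,6,20,18]
  row2 -= 1·row1 → [0,0,-4,-1]
  row3 -= -3·row1 → [0,0,8,6]
  row3 -= -2·row2 → [0,0,0,4]

L=[[1,0,0,0],[1,1,0,0],[1,1,1,0],[-3,-3,-2,1]] U=[[1,2,4,3],[0,-2,-4,-4],[0,0,-4,-1],[0,0,0,4]]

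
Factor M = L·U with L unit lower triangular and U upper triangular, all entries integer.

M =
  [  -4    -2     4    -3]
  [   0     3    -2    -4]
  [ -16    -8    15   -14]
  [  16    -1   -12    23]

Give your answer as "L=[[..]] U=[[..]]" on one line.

  R1 -= 0·R0 → [0,3,-2,-4]
  R2 -= 4·R0 → [0,0,-1,-2]
  R3 -= -4·R0 → [0,-9,4,11]
  R2 -= 0·R1 → [0,0,-1,-2]
  R3 -= -3·R1 → [0,0,-2,-1]
  R3 -= 2·R2 → [0,0,0,3]

L=[[1,0,0,0],[0,1,0,0],[4,0,1,0],[-4,-3,2,1]] U=[[-4,-2,4,-3],[0,3,-2,-4],[0,0,-1,-2],[0,0,0,3]]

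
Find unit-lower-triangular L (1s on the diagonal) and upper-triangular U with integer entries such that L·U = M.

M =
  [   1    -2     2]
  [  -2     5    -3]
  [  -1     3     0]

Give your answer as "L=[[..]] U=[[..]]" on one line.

L=[[1,0,0],[-2,1,0],[-1,1,1]] U=[[1,-2,2],[0,1,1],[0,0,1]]

  R1 -= -2·R0 → [0,1,1]
  R2 -= -1·R0 → [0,1,2]
  R2 -= 1·R1 → [0,0,1]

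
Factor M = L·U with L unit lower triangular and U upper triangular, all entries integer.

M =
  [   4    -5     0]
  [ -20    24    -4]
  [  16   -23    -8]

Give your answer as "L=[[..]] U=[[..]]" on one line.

L=[[1,0,0],[-5,1,0],[4,3,1]] U=[[4,-5,0],[0,-1,-4],[0,0,4]]

  R1 -= -5·R0 → [0,-1,-4]
  R2 -= 4·R0 → [0,-3,-8]
  R2 -= 3·R1 → [0,0,4]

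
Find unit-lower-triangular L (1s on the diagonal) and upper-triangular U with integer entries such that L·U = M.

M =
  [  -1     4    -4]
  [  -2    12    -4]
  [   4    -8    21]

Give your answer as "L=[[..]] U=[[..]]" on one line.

  R1 -= 2·R0 → [0,4,4]
  R2 -= -4·R0 → [0,8,5]
  R2 -= 2·R1 → [0,0,-3]

L=[[1,0,0],[2,1,0],[-4,2,1]] U=[[-1,4,-4],[0,4,4],[0,0,-3]]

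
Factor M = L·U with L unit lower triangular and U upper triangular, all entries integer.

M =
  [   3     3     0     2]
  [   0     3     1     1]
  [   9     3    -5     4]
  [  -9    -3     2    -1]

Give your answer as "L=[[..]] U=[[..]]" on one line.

L=[[1,0,0,0],[0,1,0,0],[3,-2,1,0],[-3,2,0,1]] U=[[3,3,0,2],[0,3,1,1],[0,0,-3,0],[0,0,0,3]]

  R1 -= 0·R0 → [0,3,1,1]
  R2 -= 3·R0 → [0,-6,-5,-2]
  R3 -= -3·R0 → [0,6,2,5]
  R2 -= -2·R1 → [0,0,-3,0]
  R3 -= 2·R1 → [0,0,0,3]
  R3 -= 0·R2 → [0,0,0,3]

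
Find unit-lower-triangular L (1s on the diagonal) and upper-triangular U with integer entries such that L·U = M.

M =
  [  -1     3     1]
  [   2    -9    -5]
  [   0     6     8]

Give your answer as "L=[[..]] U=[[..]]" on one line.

L=[[1,0,0],[-2,1,0],[0,-2,1]] U=[[-1,3,1],[0,-3,-3],[0,0,2]]

  r1 -= -2·r0 → [0,-3,-3]
  r2 -= 0·r0 → [0,6,8]
  r2 -= -2·r1 → [0,0,2]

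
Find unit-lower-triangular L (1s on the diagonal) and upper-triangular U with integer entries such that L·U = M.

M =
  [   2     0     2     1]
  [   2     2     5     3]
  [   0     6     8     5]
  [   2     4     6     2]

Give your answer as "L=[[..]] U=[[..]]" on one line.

  R1 -= 1·R0 → [0,2,3,2]
  R2 -= 0·R0 → [0,6,8,5]
  R3 -= 1·R0 → [0,4,4,1]
  R2 -= 3·R1 → [0,0,-1,-1]
  R3 -= 2·R1 → [0,0,-2,-3]
  R3 -= 2·R2 → [0,0,0,-1]

L=[[1,0,0,0],[1,1,0,0],[0,3,1,0],[1,2,2,1]] U=[[2,0,2,1],[0,2,3,2],[0,0,-1,-1],[0,0,0,-1]]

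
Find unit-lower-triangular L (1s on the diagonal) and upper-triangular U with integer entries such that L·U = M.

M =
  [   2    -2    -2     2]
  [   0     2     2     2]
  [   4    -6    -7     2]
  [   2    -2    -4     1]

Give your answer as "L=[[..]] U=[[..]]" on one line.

L=[[1,0,0,0],[0,1,0,0],[2,-1,1,0],[1,0,2,1]] U=[[2,-2,-2,2],[0,2,2,2],[0,0,-1,0],[0,0,0,-1]]

  R1 -= 0·R0 → [0,2,2,2]
  R2 -= 2·R0 → [0,-2,-3,-2]
  R3 -= 1·R0 → [0,0,-2,-1]
  R2 -= -1·R1 → [0,0,-1,0]
  R3 -= 0·R1 → [0,0,-2,-1]
  R3 -= 2·R2 → [0,0,0,-1]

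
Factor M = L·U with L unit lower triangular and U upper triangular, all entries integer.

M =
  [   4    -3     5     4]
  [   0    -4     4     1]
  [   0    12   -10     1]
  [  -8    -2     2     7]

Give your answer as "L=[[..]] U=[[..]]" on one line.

  row1 -= 0·row0 → [0,-4,4,1]
  row2 -= 0·row0 → [0,12,-10,1]
  row3 -= -2·row0 → [0,-8,12,15]
  row2 -= -3·row1 → [0,0,2,4]
  row3 -= 2·row1 → [0,0,4,13]
  row3 -= 2·row2 → [0,0,0,5]

L=[[1,0,0,0],[0,1,0,0],[0,-3,1,0],[-2,2,2,1]] U=[[4,-3,5,4],[0,-4,4,1],[0,0,2,4],[0,0,0,5]]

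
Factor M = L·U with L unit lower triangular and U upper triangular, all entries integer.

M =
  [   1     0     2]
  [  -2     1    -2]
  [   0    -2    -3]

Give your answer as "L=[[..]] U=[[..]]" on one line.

  r1 -= -2·r0 → [0,1,2]
  r2 -= 0·r0 → [0,-2,-3]
  r2 -= -2·r1 → [0,0,1]

L=[[1,0,0],[-2,1,0],[0,-2,1]] U=[[1,0,2],[0,1,2],[0,0,1]]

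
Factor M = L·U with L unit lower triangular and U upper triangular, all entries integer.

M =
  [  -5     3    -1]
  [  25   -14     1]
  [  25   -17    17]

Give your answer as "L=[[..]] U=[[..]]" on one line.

  row1 -= -5·row0 → [0,1,-4]
  row2 -= -5·row0 → [0,-2,12]
  row2 -= -2·row1 → [0,0,4]

L=[[1,0,0],[-5,1,0],[-5,-2,1]] U=[[-5,3,-1],[0,1,-4],[0,0,4]]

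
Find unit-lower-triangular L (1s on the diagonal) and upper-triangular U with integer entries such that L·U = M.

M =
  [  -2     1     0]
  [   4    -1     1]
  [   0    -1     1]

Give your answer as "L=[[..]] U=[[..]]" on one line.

  r1 -= -2·r0 → [0,1,1]
  r2 -= 0·r0 → [0,-1,1]
  r2 -= -1·r1 → [0,0,2]

L=[[1,0,0],[-2,1,0],[0,-1,1]] U=[[-2,1,0],[0,1,1],[0,0,2]]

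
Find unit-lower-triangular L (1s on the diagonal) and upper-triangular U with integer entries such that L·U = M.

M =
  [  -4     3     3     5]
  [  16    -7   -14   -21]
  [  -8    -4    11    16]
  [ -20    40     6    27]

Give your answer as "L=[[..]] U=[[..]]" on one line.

L=[[1,0,0,0],[-4,1,0,0],[2,-2,1,0],[5,5,1,1]] U=[[-4,3,3,5],[0,5,-2,-1],[0,0,1,4],[0,0,0,3]]

  R1 -= -4·R0 → [0,5,-2,-1]
  R2 -= 2·R0 → [0,-10,5,6]
  R3 -= 5·R0 → [0,25,-9,2]
  R2 -= -2·R1 → [0,0,1,4]
  R3 -= 5·R1 → [0,0,1,7]
  R3 -= 1·R2 → [0,0,0,3]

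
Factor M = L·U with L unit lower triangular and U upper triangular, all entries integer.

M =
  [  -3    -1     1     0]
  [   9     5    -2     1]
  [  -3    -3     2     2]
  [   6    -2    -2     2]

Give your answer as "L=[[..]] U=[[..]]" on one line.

L=[[1,0,0,0],[-3,1,0,0],[1,-1,1,0],[-2,-2,1,1]] U=[[-3,-1,1,0],[0,2,1,1],[0,0,2,3],[0,0,0,1]]

  row1 -= -3·row0 → [0,2,1,1]
  row2 -= 1·row0 → [0,-2,1,2]
  row3 -= -2·row0 → [0,-4,0,2]
  row2 -= -1·row1 → [0,0,2,3]
  row3 -= -2·row1 → [0,0,2,4]
  row3 -= 1·row2 → [0,0,0,1]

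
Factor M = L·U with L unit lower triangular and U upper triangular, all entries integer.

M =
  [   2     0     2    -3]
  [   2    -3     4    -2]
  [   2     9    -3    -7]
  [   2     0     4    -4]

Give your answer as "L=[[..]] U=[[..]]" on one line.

L=[[1,0,0,0],[1,1,0,0],[1,-3,1,0],[1,0,2,1]] U=[[2,0,2,-3],[0,-3,2,1],[0,0,1,-1],[0,0,0,1]]

  row1 -= 1·row0 → [0,-3,2,1]
  row2 -= 1·row0 → [0,9,-5,-4]
  row3 -= 1·row0 → [0,0,2,-1]
  row2 -= -3·row1 → [0,0,1,-1]
  row3 -= 0·row1 → [0,0,2,-1]
  row3 -= 2·row2 → [0,0,0,1]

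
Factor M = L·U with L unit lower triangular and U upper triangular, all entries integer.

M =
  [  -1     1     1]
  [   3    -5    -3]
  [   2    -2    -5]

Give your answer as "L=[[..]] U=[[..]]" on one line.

L=[[1,0,0],[-3,1,0],[-2,0,1]] U=[[-1,1,1],[0,-2,0],[0,0,-3]]

  row1 -= -3·row0 → [0,-2,0]
  row2 -= -2·row0 → [0,0,-3]
  row2 -= 0·row1 → [0,0,-3]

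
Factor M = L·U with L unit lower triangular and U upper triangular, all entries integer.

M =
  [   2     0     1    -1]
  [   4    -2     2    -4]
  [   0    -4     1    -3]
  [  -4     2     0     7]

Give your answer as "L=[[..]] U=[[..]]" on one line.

  r1 -= 2·r0 → [0,-2,0,-2]
  r2 -= 0·r0 → [0,-4,1,-3]
  r3 -= -2·r0 → [0,2,2,5]
  r2 -= 2·r1 → [0,0,1,1]
  r3 -= -1·r1 → [0,0,2,3]
  r3 -= 2·r2 → [0,0,0,1]

L=[[1,0,0,0],[2,1,0,0],[0,2,1,0],[-2,-1,2,1]] U=[[2,0,1,-1],[0,-2,0,-2],[0,0,1,1],[0,0,0,1]]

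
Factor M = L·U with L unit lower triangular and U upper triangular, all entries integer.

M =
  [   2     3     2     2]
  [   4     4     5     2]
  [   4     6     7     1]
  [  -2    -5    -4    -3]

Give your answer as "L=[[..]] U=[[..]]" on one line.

  R1 -= 2·R0 → [0,-2,1,-2]
  R2 -= 2·R0 → [0,0,3,-3]
  R3 -= -1·R0 → [0,-2,-2,-1]
  R2 -= 0·R1 → [0,0,3,-3]
  R3 -= 1·R1 → [0,0,-3,1]
  R3 -= -1·R2 → [0,0,0,-2]

L=[[1,0,0,0],[2,1,0,0],[2,0,1,0],[-1,1,-1,1]] U=[[2,3,2,2],[0,-2,1,-2],[0,0,3,-3],[0,0,0,-2]]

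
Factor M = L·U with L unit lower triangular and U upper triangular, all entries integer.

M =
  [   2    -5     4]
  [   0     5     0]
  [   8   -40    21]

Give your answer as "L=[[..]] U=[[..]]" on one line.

L=[[1,0,0],[0,1,0],[4,-4,1]] U=[[2,-5,4],[0,5,0],[0,0,5]]

  r1 -= 0·r0 → [0,5,0]
  r2 -= 4·r0 → [0,-20,5]
  r2 -= -4·r1 → [0,0,5]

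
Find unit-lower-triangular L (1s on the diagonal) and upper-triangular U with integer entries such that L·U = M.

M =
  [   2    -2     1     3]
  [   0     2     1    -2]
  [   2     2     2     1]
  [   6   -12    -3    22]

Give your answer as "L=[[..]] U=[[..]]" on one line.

  R1 -= 0·R0 → [0,2,1,-2]
  R2 -= 1·R0 → [0,4,1,-2]
  R3 -= 3·R0 → [0,-6,-6,13]
  R2 -= 2·R1 → [0,0,-1,2]
  R3 -= -3·R1 → [0,0,-3,7]
  R3 -= 3·R2 → [0,0,0,1]

L=[[1,0,0,0],[0,1,0,0],[1,2,1,0],[3,-3,3,1]] U=[[2,-2,1,3],[0,2,1,-2],[0,0,-1,2],[0,0,0,1]]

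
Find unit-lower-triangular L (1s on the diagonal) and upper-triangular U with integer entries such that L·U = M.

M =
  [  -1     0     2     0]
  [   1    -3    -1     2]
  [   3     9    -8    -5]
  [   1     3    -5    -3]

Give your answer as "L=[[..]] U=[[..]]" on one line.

L=[[1,0,0,0],[-1,1,0,0],[-3,-3,1,0],[-1,-1,-2,1]] U=[[-1,0,2,0],[0,-3,1,2],[0,0,1,1],[0,0,0,1]]

  r1 -= -1·r0 → [0,-3,1,2]
  r2 -= -3·r0 → [0,9,-2,-5]
  r3 -= -1·r0 → [0,3,-3,-3]
  r2 -= -3·r1 → [0,0,1,1]
  r3 -= -1·r1 → [0,0,-2,-1]
  r3 -= -2·r2 → [0,0,0,1]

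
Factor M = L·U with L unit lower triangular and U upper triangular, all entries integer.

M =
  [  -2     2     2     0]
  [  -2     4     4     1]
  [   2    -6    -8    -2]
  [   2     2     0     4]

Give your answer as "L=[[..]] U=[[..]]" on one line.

  row1 -= 1·row0 → [0,2,2,1]
  row2 -= -1·row0 → [0,-4,-6,-2]
  row3 -= -1·row0 → [0,4,2,4]
  row2 -= -2·row1 → [0,0,-2,0]
  row3 -= 2·row1 → [0,0,-2,2]
  row3 -= 1·row2 → [0,0,0,2]

L=[[1,0,0,0],[1,1,0,0],[-1,-2,1,0],[-1,2,1,1]] U=[[-2,2,2,0],[0,2,2,1],[0,0,-2,0],[0,0,0,2]]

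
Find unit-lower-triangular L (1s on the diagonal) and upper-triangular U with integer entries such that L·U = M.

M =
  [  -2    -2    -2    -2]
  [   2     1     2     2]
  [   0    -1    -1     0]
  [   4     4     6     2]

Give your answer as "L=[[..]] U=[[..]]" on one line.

  r1 -= -1·r0 → [0,-1,0,0]
  r2 -= 0·r0 → [0,-1,-1,0]
  r3 -= -2·r0 → [0,0,2,-2]
  r2 -= 1·r1 → [0,0,-1,0]
  r3 -= 0·r1 → [0,0,2,-2]
  r3 -= -2·r2 → [0,0,0,-2]

L=[[1,0,0,0],[-1,1,0,0],[0,1,1,0],[-2,0,-2,1]] U=[[-2,-2,-2,-2],[0,-1,0,0],[0,0,-1,0],[0,0,0,-2]]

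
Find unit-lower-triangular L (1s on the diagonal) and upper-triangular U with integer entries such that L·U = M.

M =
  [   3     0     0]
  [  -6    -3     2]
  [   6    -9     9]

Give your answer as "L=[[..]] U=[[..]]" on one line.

  R1 -= -2·R0 → [0,-3,2]
  R2 -= 2·R0 → [0,-9,9]
  R2 -= 3·R1 → [0,0,3]

L=[[1,0,0],[-2,1,0],[2,3,1]] U=[[3,0,0],[0,-3,2],[0,0,3]]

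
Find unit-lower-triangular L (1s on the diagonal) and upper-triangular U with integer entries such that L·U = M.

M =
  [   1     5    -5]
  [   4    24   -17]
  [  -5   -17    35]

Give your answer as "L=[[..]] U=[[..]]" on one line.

  R1 -= 4·R0 → [0,4,3]
  R2 -= -5·R0 → [0,8,10]
  R2 -= 2·R1 → [0,0,4]

L=[[1,0,0],[4,1,0],[-5,2,1]] U=[[1,5,-5],[0,4,3],[0,0,4]]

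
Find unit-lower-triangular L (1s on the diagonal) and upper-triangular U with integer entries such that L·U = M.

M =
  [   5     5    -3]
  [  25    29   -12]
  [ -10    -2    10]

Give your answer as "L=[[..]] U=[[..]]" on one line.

L=[[1,0,0],[5,1,0],[-2,2,1]] U=[[5,5,-3],[0,4,3],[0,0,-2]]

  R1 -= 5·R0 → [0,4,3]
  R2 -= -2·R0 → [0,8,4]
  R2 -= 2·R1 → [0,0,-2]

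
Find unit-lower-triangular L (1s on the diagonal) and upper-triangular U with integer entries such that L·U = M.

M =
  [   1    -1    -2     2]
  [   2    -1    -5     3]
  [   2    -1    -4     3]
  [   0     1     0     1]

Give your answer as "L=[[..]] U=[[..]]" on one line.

L=[[1,0,0,0],[2,1,0,0],[2,1,1,0],[0,1,1,1]] U=[[1,-1,-2,2],[0,1,-1,-1],[0,0,1,0],[0,0,0,2]]

  r1 -= 2·r0 → [0,1,-1,-1]
  r2 -= 2·r0 → [0,1,0,-1]
  r3 -= 0·r0 → [0,1,0,1]
  r2 -= 1·r1 → [0,0,1,0]
  r3 -= 1·r1 → [0,0,1,2]
  r3 -= 1·r2 → [0,0,0,2]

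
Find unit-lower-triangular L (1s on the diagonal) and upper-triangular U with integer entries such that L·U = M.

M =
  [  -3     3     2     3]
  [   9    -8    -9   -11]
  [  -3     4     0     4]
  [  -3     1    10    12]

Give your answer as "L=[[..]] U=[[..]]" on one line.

L=[[1,0,0,0],[-3,1,0,0],[1,1,1,0],[1,-2,2,1]] U=[[-3,3,2,3],[0,1,-3,-2],[0,0,1,3],[0,0,0,-1]]

  row1 -= -3·row0 → [0,1,-3,-2]
  row2 -= 1·row0 → [0,1,-2,1]
  row3 -= 1·row0 → [0,-2,8,9]
  row2 -= 1·row1 → [0,0,1,3]
  row3 -= -2·row1 → [0,0,2,5]
  row3 -= 2·row2 → [0,0,0,-1]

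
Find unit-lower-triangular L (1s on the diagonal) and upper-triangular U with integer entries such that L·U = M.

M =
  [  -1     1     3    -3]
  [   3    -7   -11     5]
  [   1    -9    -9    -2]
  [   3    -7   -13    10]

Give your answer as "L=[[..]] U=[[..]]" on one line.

  row1 -= -3·row0 → [0,-4,-2,-4]
  row2 -= -1·row0 → [0,-8,-6,-5]
  row3 -= -3·row0 → [0,-4,-4,1]
  row2 -= 2·row1 → [0,0,-2,3]
  row3 -= 1·row1 → [0,0,-2,5]
  row3 -= 1·row2 → [0,0,0,2]

L=[[1,0,0,0],[-3,1,0,0],[-1,2,1,0],[-3,1,1,1]] U=[[-1,1,3,-3],[0,-4,-2,-4],[0,0,-2,3],[0,0,0,2]]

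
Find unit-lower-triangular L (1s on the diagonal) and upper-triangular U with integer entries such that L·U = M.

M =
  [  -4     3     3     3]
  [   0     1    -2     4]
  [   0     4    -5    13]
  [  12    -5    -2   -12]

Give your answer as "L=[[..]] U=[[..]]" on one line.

L=[[1,0,0,0],[0,1,0,0],[0,4,1,0],[-3,4,5,1]] U=[[-4,3,3,3],[0,1,-2,4],[0,0,3,-3],[0,0,0,-4]]

  row1 -= 0·row0 → [0,1,-2,4]
  row2 -= 0·row0 → [0,4,-5,13]
  row3 -= -3·row0 → [0,4,7,-3]
  row2 -= 4·row1 → [0,0,3,-3]
  row3 -= 4·row1 → [0,0,15,-19]
  row3 -= 5·row2 → [0,0,0,-4]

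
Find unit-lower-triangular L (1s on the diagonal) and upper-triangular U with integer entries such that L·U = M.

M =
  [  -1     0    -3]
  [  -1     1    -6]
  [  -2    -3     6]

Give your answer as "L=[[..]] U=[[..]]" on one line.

L=[[1,0,0],[1,1,0],[2,-3,1]] U=[[-1,0,-3],[0,1,-3],[0,0,3]]

  row1 -= 1·row0 → [0,1,-3]
  row2 -= 2·row0 → [0,-3,12]
  row2 -= -3·row1 → [0,0,3]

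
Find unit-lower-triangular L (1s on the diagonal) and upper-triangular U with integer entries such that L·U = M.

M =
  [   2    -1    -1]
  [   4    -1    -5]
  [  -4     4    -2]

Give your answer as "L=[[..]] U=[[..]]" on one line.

L=[[1,0,0],[2,1,0],[-2,2,1]] U=[[2,-1,-1],[0,1,-3],[0,0,2]]

  r1 -= 2·r0 → [0,1,-3]
  r2 -= -2·r0 → [0,2,-4]
  r2 -= 2·r1 → [0,0,2]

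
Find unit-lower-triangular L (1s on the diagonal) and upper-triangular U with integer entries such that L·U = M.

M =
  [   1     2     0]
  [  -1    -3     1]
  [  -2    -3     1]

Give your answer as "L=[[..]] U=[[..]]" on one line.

L=[[1,0,0],[-1,1,0],[-2,-1,1]] U=[[1,2,0],[0,-1,1],[0,0,2]]

  R1 -= -1·R0 → [0,-1,1]
  R2 -= -2·R0 → [0,1,1]
  R2 -= -1·R1 → [0,0,2]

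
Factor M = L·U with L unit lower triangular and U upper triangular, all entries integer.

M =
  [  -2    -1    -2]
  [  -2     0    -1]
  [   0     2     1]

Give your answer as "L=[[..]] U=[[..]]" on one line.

L=[[1,0,0],[1,1,0],[0,2,1]] U=[[-2,-1,-2],[0,1,1],[0,0,-1]]

  R1 -= 1·R0 → [0,1,1]
  R2 -= 0·R0 → [0,2,1]
  R2 -= 2·R1 → [0,0,-1]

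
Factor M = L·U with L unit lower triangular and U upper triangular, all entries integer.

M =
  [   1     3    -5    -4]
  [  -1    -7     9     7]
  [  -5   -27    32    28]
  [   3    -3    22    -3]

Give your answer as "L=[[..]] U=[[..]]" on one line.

  r1 -= -1·r0 → [0,-4,4,3]
  r2 -= -5·r0 → [0,-12,7,8]
  r3 -= 3·r0 → [0,-12,37,9]
  r2 -= 3·r1 → [0,0,-5,-1]
  r3 -= 3·r1 → [0,0,25,0]
  r3 -= -5·r2 → [0,0,0,-5]

L=[[1,0,0,0],[-1,1,0,0],[-5,3,1,0],[3,3,-5,1]] U=[[1,3,-5,-4],[0,-4,4,3],[0,0,-5,-1],[0,0,0,-5]]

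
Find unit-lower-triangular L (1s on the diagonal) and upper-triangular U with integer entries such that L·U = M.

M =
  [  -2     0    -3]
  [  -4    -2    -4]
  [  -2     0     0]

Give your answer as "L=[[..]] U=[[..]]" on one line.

  row1 -= 2·row0 → [0,-2,2]
  row2 -= 1·row0 → [0,0,3]
  row2 -= 0·row1 → [0,0,3]

L=[[1,0,0],[2,1,0],[1,0,1]] U=[[-2,0,-3],[0,-2,2],[0,0,3]]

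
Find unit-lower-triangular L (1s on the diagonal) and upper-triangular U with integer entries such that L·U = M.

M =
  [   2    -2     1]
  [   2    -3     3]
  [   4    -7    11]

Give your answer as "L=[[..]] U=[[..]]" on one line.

L=[[1,0,0],[1,1,0],[2,3,1]] U=[[2,-2,1],[0,-1,2],[0,0,3]]

  row1 -= 1·row0 → [0,-1,2]
  row2 -= 2·row0 → [0,-3,9]
  row2 -= 3·row1 → [0,0,3]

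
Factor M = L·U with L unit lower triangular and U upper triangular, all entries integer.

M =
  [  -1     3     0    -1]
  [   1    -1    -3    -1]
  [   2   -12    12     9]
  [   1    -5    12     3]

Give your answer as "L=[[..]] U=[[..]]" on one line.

L=[[1,0,0,0],[-1,1,0,0],[-2,-3,1,0],[-1,-1,3,1]] U=[[-1,3,0,-1],[0,2,-3,-2],[0,0,3,1],[0,0,0,-3]]

  R1 -= -1·R0 → [0,2,-3,-2]
  R2 -= -2·R0 → [0,-6,12,7]
  R3 -= -1·R0 → [0,-2,12,2]
  R2 -= -3·R1 → [0,0,3,1]
  R3 -= -1·R1 → [0,0,9,0]
  R3 -= 3·R2 → [0,0,0,-3]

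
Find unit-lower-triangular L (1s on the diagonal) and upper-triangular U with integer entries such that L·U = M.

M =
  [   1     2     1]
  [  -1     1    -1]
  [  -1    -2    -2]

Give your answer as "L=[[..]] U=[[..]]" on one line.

L=[[1,0,0],[-1,1,0],[-1,0,1]] U=[[1,2,1],[0,3,0],[0,0,-1]]

  r1 -= -1·r0 → [0,3,0]
  r2 -= -1·r0 → [0,0,-1]
  r2 -= 0·r1 → [0,0,-1]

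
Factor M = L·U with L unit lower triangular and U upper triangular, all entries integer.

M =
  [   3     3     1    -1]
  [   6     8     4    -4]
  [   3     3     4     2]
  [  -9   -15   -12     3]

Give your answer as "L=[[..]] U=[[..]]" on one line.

  row1 -= 2·row0 → [0,2,2,-2]
  row2 -= 1·row0 → [0,0,3,3]
  row3 -= -3·row0 → [0,-6,-9,0]
  row2 -= 0·row1 → [0,0,3,3]
  row3 -= -3·row1 → [0,0,-3,-6]
  row3 -= -1·row2 → [0,0,0,-3]

L=[[1,0,0,0],[2,1,0,0],[1,0,1,0],[-3,-3,-1,1]] U=[[3,3,1,-1],[0,2,2,-2],[0,0,3,3],[0,0,0,-3]]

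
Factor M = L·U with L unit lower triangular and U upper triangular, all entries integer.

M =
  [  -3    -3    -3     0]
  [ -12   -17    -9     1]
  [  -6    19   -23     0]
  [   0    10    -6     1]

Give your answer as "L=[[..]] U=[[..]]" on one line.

L=[[1,0,0,0],[4,1,0,0],[2,-5,1,0],[0,-2,0,1]] U=[[-3,-3,-3,0],[0,-5,3,1],[0,0,-2,5],[0,0,0,3]]

  R1 -= 4·R0 → [0,-5,3,1]
  R2 -= 2·R0 → [0,25,-17,0]
  R3 -= 0·R0 → [0,10,-6,1]
  R2 -= -5·R1 → [0,0,-2,5]
  R3 -= -2·R1 → [0,0,0,3]
  R3 -= 0·R2 → [0,0,0,3]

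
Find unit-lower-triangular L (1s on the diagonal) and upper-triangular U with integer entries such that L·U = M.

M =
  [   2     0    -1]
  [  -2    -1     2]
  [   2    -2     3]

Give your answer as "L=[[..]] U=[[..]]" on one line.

  r1 -= -1·r0 → [0,-1,1]
  r2 -= 1·r0 → [0,-2,4]
  r2 -= 2·r1 → [0,0,2]

L=[[1,0,0],[-1,1,0],[1,2,1]] U=[[2,0,-1],[0,-1,1],[0,0,2]]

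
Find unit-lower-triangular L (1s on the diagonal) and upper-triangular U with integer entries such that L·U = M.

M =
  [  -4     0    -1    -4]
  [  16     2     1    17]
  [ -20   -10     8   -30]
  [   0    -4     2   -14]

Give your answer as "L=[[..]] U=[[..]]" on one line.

  R1 -= -4·R0 → [0,2,-3,1]
  R2 -= 5·R0 → [0,-10,13,-10]
  R3 -= 0·R0 → [0,-4,2,-14]
  R2 -= -5·R1 → [0,0,-2,-5]
  R3 -= -2·R1 → [0,0,-4,-12]
  R3 -= 2·R2 → [0,0,0,-2]

L=[[1,0,0,0],[-4,1,0,0],[5,-5,1,0],[0,-2,2,1]] U=[[-4,0,-1,-4],[0,2,-3,1],[0,0,-2,-5],[0,0,0,-2]]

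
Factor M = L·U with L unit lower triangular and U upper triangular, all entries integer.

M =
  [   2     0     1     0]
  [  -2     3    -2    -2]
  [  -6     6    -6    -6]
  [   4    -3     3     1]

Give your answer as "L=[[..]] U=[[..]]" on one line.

L=[[1,0,0,0],[-1,1,0,0],[-3,2,1,0],[2,-1,0,1]] U=[[2,0,1,0],[0,3,-1,-2],[0,0,-1,-2],[0,0,0,-1]]

  R1 -= -1·R0 → [0,3,-1,-2]
  R2 -= -3·R0 → [0,6,-3,-6]
  R3 -= 2·R0 → [0,-3,1,1]
  R2 -= 2·R1 → [0,0,-1,-2]
  R3 -= -1·R1 → [0,0,0,-1]
  R3 -= 0·R2 → [0,0,0,-1]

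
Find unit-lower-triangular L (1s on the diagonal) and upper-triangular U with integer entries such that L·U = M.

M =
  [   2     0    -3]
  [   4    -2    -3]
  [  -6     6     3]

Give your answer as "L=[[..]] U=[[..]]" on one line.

L=[[1,0,0],[2,1,0],[-3,-3,1]] U=[[2,0,-3],[0,-2,3],[0,0,3]]

  r1 -= 2·r0 → [0,-2,3]
  r2 -= -3·r0 → [0,6,-6]
  r2 -= -3·r1 → [0,0,3]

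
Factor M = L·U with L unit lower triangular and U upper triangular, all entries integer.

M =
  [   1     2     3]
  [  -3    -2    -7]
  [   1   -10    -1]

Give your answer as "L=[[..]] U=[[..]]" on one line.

L=[[1,0,0],[-3,1,0],[1,-3,1]] U=[[1,2,3],[0,4,2],[0,0,2]]

  row1 -= -3·row0 → [0,4,2]
  row2 -= 1·row0 → [0,-12,-4]
  row2 -= -3·row1 → [0,0,2]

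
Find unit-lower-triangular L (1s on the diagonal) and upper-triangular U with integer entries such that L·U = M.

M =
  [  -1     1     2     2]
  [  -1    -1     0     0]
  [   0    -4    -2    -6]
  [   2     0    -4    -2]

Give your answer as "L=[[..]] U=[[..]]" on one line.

L=[[1,0,0,0],[1,1,0,0],[0,2,1,0],[-2,-1,-1,1]] U=[[-1,1,2,2],[0,-2,-2,-2],[0,0,2,-2],[0,0,0,-2]]

  r1 -= 1·r0 → [0,-2,-2,-2]
  r2 -= 0·r0 → [0,-4,-2,-6]
  r3 -= -2·r0 → [0,2,0,2]
  r2 -= 2·r1 → [0,0,2,-2]
  r3 -= -1·r1 → [0,0,-2,0]
  r3 -= -1·r2 → [0,0,0,-2]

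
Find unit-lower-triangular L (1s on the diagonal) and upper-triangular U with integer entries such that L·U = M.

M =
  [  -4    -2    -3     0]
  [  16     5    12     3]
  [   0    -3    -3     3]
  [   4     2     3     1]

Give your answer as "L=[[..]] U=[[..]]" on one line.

  row1 -= -4·row0 → [0,-3,0,3]
  row2 -= 0·row0 → [0,-3,-3,3]
  row3 -= -1·row0 → [0,0,0,1]
  row2 -= 1·row1 → [0,0,-3,0]
  row3 -= 0·row1 → [0,0,0,1]
  row3 -= 0·row2 → [0,0,0,1]

L=[[1,0,0,0],[-4,1,0,0],[0,1,1,0],[-1,0,0,1]] U=[[-4,-2,-3,0],[0,-3,0,3],[0,0,-3,0],[0,0,0,1]]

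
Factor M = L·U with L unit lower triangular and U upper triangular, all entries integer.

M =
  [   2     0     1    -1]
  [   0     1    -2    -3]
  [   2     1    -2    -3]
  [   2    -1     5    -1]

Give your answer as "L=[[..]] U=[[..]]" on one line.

L=[[1,0,0,0],[0,1,0,0],[1,1,1,0],[1,-1,-2,1]] U=[[2,0,1,-1],[0,1,-2,-3],[0,0,-1,1],[0,0,0,-1]]

  r1 -= 0·r0 → [0,1,-2,-3]
  r2 -= 1·r0 → [0,1,-3,-2]
  r3 -= 1·r0 → [0,-1,4,0]
  r2 -= 1·r1 → [0,0,-1,1]
  r3 -= -1·r1 → [0,0,2,-3]
  r3 -= -2·r2 → [0,0,0,-1]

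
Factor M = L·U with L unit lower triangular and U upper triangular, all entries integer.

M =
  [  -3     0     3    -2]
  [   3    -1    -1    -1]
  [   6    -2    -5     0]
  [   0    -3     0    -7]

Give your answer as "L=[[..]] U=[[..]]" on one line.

  r1 -= -1·r0 → [0,-1,2,-3]
  r2 -= -2·r0 → [0,-2,1,-4]
  r3 -= 0·r0 → [0,-3,0,-7]
  r2 -= 2·r1 → [0,0,-3,2]
  r3 -= 3·r1 → [0,0,-6,2]
  r3 -= 2·r2 → [0,0,0,-2]

L=[[1,0,0,0],[-1,1,0,0],[-2,2,1,0],[0,3,2,1]] U=[[-3,0,3,-2],[0,-1,2,-3],[0,0,-3,2],[0,0,0,-2]]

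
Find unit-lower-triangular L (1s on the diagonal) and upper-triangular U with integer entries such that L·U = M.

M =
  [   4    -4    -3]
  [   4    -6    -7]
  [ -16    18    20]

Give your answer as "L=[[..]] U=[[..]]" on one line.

  row1 -= 1·row0 → [0,-2,-4]
  row2 -= -4·row0 → [0,2,8]
  row2 -= -1·row1 → [0,0,4]

L=[[1,0,0],[1,1,0],[-4,-1,1]] U=[[4,-4,-3],[0,-2,-4],[0,0,4]]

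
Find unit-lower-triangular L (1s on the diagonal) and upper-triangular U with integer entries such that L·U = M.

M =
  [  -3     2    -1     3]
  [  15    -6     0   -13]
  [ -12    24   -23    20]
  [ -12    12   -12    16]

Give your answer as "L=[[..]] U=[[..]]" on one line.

  r1 -= -5·r0 → [0,4,-5,2]
  r2 -= 4·r0 → [0,16,-19,8]
  r3 -= 4·r0 → [0,4,-8,4]
  r2 -= 4·r1 → [0,0,1,0]
  r3 -= 1·r1 → [0,0,-3,2]
  r3 -= -3·r2 → [0,0,0,2]

L=[[1,0,0,0],[-5,1,0,0],[4,4,1,0],[4,1,-3,1]] U=[[-3,2,-1,3],[0,4,-5,2],[0,0,1,0],[0,0,0,2]]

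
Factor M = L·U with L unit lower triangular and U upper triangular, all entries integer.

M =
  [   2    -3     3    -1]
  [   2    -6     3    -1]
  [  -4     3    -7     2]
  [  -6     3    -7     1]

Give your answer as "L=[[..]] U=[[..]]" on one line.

L=[[1,0,0,0],[1,1,0,0],[-2,1,1,0],[-3,2,-2,1]] U=[[2,-3,3,-1],[0,-3,0,0],[0,0,-1,0],[0,0,0,-2]]

  row1 -= 1·row0 → [0,-3,0,0]
  row2 -= -2·row0 → [0,-3,-1,0]
  row3 -= -3·row0 → [0,-6,2,-2]
  row2 -= 1·row1 → [0,0,-1,0]
  row3 -= 2·row1 → [0,0,2,-2]
  row3 -= -2·row2 → [0,0,0,-2]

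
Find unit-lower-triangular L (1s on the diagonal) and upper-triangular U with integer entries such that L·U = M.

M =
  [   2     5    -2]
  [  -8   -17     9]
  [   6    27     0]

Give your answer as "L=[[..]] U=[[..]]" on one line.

  row1 -= -4·row0 → [0,3,1]
  row2 -= 3·row0 → [0,12,6]
  row2 -= 4·row1 → [0,0,2]

L=[[1,0,0],[-4,1,0],[3,4,1]] U=[[2,5,-2],[0,3,1],[0,0,2]]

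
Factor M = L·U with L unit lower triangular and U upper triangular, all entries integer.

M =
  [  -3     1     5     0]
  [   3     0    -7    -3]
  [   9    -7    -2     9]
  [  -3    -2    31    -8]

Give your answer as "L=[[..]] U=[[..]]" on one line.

L=[[1,0,0,0],[-1,1,0,0],[-3,-4,1,0],[1,-3,4,1]] U=[[-3,1,5,0],[0,1,-2,-3],[0,0,5,-3],[0,0,0,-5]]

  row1 -= -1·row0 → [0,1,-2,-3]
  row2 -= -3·row0 → [0,-4,13,9]
  row3 -= 1·row0 → [0,-3,26,-8]
  row2 -= -4·row1 → [0,0,5,-3]
  row3 -= -3·row1 → [0,0,20,-17]
  row3 -= 4·row2 → [0,0,0,-5]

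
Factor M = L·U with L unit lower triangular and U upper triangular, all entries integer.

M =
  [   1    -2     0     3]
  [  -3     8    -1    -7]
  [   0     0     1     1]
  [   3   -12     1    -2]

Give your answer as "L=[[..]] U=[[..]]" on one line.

L=[[1,0,0,0],[-3,1,0,0],[0,0,1,0],[3,-3,-2,1]] U=[[1,-2,0,3],[0,2,-1,2],[0,0,1,1],[0,0,0,-3]]

  R1 -= -3·R0 → [0,2,-1,2]
  R2 -= 0·R0 → [0,0,1,1]
  R3 -= 3·R0 → [0,-6,1,-11]
  R2 -= 0·R1 → [0,0,1,1]
  R3 -= -3·R1 → [0,0,-2,-5]
  R3 -= -2·R2 → [0,0,0,-3]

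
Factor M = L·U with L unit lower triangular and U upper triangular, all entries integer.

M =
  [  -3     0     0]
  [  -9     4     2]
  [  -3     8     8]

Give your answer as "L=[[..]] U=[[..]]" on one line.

L=[[1,0,0],[3,1,0],[1,2,1]] U=[[-3,0,0],[0,4,2],[0,0,4]]

  R1 -= 3·R0 → [0,4,2]
  R2 -= 1·R0 → [0,8,8]
  R2 -= 2·R1 → [0,0,4]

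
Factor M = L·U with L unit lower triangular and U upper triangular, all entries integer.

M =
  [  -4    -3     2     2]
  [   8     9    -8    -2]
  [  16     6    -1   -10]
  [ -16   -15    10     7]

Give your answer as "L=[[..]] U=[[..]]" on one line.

L=[[1,0,0,0],[-2,1,0,0],[-4,-2,1,0],[4,-1,2,1]] U=[[-4,-3,2,2],[0,3,-4,2],[0,0,-1,2],[0,0,0,-3]]

  row1 -= -2·row0 → [0,3,-4,2]
  row2 -= -4·row0 → [0,-6,7,-2]
  row3 -= 4·row0 → [0,-3,2,-1]
  row2 -= -2·row1 → [0,0,-1,2]
  row3 -= -1·row1 → [0,0,-2,1]
  row3 -= 2·row2 → [0,0,0,-3]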